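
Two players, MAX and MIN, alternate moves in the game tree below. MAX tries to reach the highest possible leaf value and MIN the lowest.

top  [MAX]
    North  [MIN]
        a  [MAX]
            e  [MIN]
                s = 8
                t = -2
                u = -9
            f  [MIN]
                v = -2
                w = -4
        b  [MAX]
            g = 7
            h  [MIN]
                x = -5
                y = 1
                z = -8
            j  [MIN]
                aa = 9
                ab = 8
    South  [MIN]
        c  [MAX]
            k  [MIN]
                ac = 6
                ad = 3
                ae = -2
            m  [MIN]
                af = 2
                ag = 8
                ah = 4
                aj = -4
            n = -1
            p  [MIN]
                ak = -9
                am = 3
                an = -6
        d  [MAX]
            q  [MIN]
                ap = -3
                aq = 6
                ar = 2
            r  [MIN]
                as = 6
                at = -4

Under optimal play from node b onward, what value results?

8

h (MIN): min(-5, 1, -8) = -8
j (MIN): min(9, 8) = 8
b (MAX): max(7, -8, 8) = 8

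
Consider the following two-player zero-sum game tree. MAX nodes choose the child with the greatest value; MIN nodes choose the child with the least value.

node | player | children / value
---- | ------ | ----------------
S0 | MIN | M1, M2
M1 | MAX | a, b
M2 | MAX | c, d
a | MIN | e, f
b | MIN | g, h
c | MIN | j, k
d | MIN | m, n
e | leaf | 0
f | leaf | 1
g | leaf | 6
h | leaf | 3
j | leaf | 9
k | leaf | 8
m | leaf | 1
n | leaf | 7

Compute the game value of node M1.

a (MIN): min(0, 1) = 0
b (MIN): min(6, 3) = 3
M1 (MAX): max(0, 3) = 3

3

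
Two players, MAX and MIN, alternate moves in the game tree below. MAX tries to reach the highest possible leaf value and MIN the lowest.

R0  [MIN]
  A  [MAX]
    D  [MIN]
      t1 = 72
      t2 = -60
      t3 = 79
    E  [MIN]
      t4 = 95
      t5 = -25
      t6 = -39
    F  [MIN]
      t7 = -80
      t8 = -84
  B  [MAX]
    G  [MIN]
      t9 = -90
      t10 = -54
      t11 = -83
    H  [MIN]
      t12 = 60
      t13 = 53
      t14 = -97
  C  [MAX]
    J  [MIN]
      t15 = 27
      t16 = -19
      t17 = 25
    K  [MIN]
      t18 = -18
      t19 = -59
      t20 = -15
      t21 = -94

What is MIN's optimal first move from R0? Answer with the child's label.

B

D (MIN): min(72, -60, 79) = -60
E (MIN): min(95, -25, -39) = -39
F (MIN): min(-80, -84) = -84
A (MAX): max(-60, -39, -84) = -39
G (MIN): min(-90, -54, -83) = -90
H (MIN): min(60, 53, -97) = -97
B (MAX): max(-90, -97) = -90
J (MIN): min(27, -19, 25) = -19
K (MIN): min(-18, -59, -15, -94) = -94
C (MAX): max(-19, -94) = -19
R0 (MIN): min(-39, -90, -19) = -90
MIN at R0 wants the lowest of {A=-39, B=-90, C=-19}, so chooses B.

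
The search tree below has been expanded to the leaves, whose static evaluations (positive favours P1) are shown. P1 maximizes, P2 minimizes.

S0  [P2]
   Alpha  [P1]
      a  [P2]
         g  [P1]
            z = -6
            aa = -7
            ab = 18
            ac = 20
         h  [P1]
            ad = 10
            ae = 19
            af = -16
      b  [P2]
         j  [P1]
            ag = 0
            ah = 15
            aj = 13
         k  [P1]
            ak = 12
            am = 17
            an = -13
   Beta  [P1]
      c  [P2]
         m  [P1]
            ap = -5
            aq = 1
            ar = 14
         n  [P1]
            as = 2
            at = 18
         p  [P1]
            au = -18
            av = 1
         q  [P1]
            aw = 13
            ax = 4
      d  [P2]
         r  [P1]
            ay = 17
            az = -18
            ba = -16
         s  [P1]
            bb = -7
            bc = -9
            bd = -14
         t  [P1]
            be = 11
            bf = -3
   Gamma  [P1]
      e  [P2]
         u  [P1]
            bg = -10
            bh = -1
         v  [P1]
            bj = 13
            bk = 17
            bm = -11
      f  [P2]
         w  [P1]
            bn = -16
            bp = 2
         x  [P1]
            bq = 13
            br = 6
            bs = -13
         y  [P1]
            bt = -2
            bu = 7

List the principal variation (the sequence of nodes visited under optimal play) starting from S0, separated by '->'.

S0 -> Beta -> c -> p -> av

g (P1): max(-6, -7, 18, 20) = 20
h (P1): max(10, 19, -16) = 19
a (P2): min(20, 19) = 19
j (P1): max(0, 15, 13) = 15
k (P1): max(12, 17, -13) = 17
b (P2): min(15, 17) = 15
Alpha (P1): max(19, 15) = 19
m (P1): max(-5, 1, 14) = 14
n (P1): max(2, 18) = 18
p (P1): max(-18, 1) = 1
q (P1): max(13, 4) = 13
c (P2): min(14, 18, 1, 13) = 1
r (P1): max(17, -18, -16) = 17
s (P1): max(-7, -9, -14) = -7
t (P1): max(11, -3) = 11
d (P2): min(17, -7, 11) = -7
Beta (P1): max(1, -7) = 1
u (P1): max(-10, -1) = -1
v (P1): max(13, 17, -11) = 17
e (P2): min(-1, 17) = -1
w (P1): max(-16, 2) = 2
x (P1): max(13, 6, -13) = 13
y (P1): max(-2, 7) = 7
f (P2): min(2, 13, 7) = 2
Gamma (P1): max(-1, 2) = 2
S0 (P2): min(19, 1, 2) = 1
At S0, P2 picks Beta (lowest: 1).
At Beta, P1 picks c (highest: 1).
At c, P2 picks p (lowest: 1).
At p, P1 picks av (highest: 1).
Terminal value 1.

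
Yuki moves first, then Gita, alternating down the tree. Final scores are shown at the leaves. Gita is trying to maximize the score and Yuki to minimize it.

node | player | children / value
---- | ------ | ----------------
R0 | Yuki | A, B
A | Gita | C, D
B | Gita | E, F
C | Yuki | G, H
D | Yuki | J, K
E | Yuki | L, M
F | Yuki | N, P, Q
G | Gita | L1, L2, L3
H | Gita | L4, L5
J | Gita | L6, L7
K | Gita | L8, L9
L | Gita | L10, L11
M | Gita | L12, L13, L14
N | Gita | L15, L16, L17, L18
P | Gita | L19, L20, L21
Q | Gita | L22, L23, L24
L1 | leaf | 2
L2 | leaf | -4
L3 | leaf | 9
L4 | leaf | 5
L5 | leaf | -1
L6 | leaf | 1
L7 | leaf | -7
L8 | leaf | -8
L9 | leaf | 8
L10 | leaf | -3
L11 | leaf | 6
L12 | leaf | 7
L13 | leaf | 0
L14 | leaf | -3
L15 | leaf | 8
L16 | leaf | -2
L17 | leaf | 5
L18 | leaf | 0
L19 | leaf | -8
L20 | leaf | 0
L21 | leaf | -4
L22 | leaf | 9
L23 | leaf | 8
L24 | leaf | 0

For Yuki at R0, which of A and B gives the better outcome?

A

G (Gita): max(2, -4, 9) = 9
H (Gita): max(5, -1) = 5
C (Yuki): min(9, 5) = 5
J (Gita): max(1, -7) = 1
K (Gita): max(-8, 8) = 8
D (Yuki): min(1, 8) = 1
A (Gita): max(5, 1) = 5
L (Gita): max(-3, 6) = 6
M (Gita): max(7, 0, -3) = 7
E (Yuki): min(6, 7) = 6
N (Gita): max(8, -2, 5, 0) = 8
P (Gita): max(-8, 0, -4) = 0
Q (Gita): max(9, 8, 0) = 9
F (Yuki): min(8, 0, 9) = 0
B (Gita): max(6, 0) = 6
Yuki prefers the lower value; A=5, B=6. A is better since 5 < 6.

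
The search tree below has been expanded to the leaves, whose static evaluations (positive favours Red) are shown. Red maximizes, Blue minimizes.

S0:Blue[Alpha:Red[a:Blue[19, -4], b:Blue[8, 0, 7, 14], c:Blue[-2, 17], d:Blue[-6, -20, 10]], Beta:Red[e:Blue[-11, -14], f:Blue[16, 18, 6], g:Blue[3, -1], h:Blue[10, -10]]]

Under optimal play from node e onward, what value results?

e (Blue): min(-11, -14) = -14

-14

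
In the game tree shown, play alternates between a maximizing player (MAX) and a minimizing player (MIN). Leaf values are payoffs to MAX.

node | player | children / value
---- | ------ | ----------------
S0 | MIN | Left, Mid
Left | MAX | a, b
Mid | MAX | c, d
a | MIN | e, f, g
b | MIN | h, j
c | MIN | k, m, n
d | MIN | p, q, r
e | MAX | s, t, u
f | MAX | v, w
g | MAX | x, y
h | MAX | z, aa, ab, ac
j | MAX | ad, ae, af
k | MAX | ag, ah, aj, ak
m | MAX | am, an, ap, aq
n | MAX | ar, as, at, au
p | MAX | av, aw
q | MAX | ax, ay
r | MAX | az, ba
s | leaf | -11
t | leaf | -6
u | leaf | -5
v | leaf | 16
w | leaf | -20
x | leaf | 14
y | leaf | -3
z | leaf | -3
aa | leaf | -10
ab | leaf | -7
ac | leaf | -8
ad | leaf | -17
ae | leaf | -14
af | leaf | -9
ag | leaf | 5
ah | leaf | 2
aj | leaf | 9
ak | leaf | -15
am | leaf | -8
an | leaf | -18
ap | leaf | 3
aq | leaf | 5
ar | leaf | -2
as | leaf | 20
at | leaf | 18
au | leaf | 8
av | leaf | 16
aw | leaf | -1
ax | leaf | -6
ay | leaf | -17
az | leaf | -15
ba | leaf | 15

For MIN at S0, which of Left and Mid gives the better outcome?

e (MAX): max(-11, -6, -5) = -5
f (MAX): max(16, -20) = 16
g (MAX): max(14, -3) = 14
a (MIN): min(-5, 16, 14) = -5
h (MAX): max(-3, -10, -7, -8) = -3
j (MAX): max(-17, -14, -9) = -9
b (MIN): min(-3, -9) = -9
Left (MAX): max(-5, -9) = -5
k (MAX): max(5, 2, 9, -15) = 9
m (MAX): max(-8, -18, 3, 5) = 5
n (MAX): max(-2, 20, 18, 8) = 20
c (MIN): min(9, 5, 20) = 5
p (MAX): max(16, -1) = 16
q (MAX): max(-6, -17) = -6
r (MAX): max(-15, 15) = 15
d (MIN): min(16, -6, 15) = -6
Mid (MAX): max(5, -6) = 5
MIN prefers the lower value; Left=-5, Mid=5. Left is better since -5 < 5.

Left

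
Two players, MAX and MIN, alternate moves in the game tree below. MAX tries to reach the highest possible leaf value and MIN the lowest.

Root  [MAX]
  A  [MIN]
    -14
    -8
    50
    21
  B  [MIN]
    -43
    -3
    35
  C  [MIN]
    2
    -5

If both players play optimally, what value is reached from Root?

A (MIN): min(-14, -8, 50, 21) = -14
B (MIN): min(-43, -3, 35) = -43
C (MIN): min(2, -5) = -5
Root (MAX): max(-14, -43, -5) = -5

-5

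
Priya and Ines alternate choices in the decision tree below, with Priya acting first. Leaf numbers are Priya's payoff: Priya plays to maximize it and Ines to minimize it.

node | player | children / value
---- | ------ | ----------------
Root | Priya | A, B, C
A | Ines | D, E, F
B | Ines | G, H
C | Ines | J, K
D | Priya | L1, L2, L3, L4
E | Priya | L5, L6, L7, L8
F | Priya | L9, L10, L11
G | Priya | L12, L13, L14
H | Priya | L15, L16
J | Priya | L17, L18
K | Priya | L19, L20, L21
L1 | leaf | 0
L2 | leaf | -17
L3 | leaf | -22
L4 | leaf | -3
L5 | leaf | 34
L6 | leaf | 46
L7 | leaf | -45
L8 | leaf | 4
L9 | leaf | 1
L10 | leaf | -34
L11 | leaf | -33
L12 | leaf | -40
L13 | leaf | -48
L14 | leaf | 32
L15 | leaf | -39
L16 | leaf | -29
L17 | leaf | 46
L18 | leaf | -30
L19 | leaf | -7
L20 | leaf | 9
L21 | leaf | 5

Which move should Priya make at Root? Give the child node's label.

D (Priya): max(0, -17, -22, -3) = 0
E (Priya): max(34, 46, -45, 4) = 46
F (Priya): max(1, -34, -33) = 1
A (Ines): min(0, 46, 1) = 0
G (Priya): max(-40, -48, 32) = 32
H (Priya): max(-39, -29) = -29
B (Ines): min(32, -29) = -29
J (Priya): max(46, -30) = 46
K (Priya): max(-7, 9, 5) = 9
C (Ines): min(46, 9) = 9
Root (Priya): max(0, -29, 9) = 9
Priya at Root wants the highest of {A=0, B=-29, C=9}, so chooses C.

C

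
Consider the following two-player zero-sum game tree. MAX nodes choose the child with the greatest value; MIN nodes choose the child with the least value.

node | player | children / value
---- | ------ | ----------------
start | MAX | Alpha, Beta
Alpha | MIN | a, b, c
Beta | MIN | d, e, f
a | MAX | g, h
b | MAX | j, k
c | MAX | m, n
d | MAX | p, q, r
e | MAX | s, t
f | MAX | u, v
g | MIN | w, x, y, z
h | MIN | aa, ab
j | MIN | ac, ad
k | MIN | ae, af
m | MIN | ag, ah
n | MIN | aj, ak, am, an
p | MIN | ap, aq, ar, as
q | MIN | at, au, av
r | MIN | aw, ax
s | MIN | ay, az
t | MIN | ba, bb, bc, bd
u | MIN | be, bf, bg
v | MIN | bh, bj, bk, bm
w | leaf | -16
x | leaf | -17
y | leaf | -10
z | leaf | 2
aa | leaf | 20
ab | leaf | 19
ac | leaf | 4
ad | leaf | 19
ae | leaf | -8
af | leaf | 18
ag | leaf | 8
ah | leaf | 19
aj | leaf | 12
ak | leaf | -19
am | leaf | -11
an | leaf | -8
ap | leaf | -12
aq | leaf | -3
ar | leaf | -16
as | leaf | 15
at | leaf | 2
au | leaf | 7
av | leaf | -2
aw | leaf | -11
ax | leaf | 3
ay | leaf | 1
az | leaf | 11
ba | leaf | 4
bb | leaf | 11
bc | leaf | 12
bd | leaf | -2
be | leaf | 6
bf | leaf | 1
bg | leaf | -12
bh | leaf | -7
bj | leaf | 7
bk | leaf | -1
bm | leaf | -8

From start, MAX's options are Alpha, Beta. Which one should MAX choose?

Alpha

g (MIN): min(-16, -17, -10, 2) = -17
h (MIN): min(20, 19) = 19
a (MAX): max(-17, 19) = 19
j (MIN): min(4, 19) = 4
k (MIN): min(-8, 18) = -8
b (MAX): max(4, -8) = 4
m (MIN): min(8, 19) = 8
n (MIN): min(12, -19, -11, -8) = -19
c (MAX): max(8, -19) = 8
Alpha (MIN): min(19, 4, 8) = 4
p (MIN): min(-12, -3, -16, 15) = -16
q (MIN): min(2, 7, -2) = -2
r (MIN): min(-11, 3) = -11
d (MAX): max(-16, -2, -11) = -2
s (MIN): min(1, 11) = 1
t (MIN): min(4, 11, 12, -2) = -2
e (MAX): max(1, -2) = 1
u (MIN): min(6, 1, -12) = -12
v (MIN): min(-7, 7, -1, -8) = -8
f (MAX): max(-12, -8) = -8
Beta (MIN): min(-2, 1, -8) = -8
start (MAX): max(4, -8) = 4
MAX at start wants the highest of {Alpha=4, Beta=-8}, so chooses Alpha.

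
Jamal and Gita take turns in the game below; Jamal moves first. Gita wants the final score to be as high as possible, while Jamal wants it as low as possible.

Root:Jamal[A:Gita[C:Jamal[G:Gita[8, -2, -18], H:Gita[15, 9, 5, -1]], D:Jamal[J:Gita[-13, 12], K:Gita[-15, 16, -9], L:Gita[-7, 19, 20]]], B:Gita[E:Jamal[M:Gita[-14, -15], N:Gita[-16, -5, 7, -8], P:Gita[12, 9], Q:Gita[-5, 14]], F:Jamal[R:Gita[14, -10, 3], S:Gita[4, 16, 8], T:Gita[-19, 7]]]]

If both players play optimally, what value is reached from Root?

G (Gita): max(8, -2, -18) = 8
H (Gita): max(15, 9, 5, -1) = 15
C (Jamal): min(8, 15) = 8
J (Gita): max(-13, 12) = 12
K (Gita): max(-15, 16, -9) = 16
L (Gita): max(-7, 19, 20) = 20
D (Jamal): min(12, 16, 20) = 12
A (Gita): max(8, 12) = 12
M (Gita): max(-14, -15) = -14
N (Gita): max(-16, -5, 7, -8) = 7
P (Gita): max(12, 9) = 12
Q (Gita): max(-5, 14) = 14
E (Jamal): min(-14, 7, 12, 14) = -14
R (Gita): max(14, -10, 3) = 14
S (Gita): max(4, 16, 8) = 16
T (Gita): max(-19, 7) = 7
F (Jamal): min(14, 16, 7) = 7
B (Gita): max(-14, 7) = 7
Root (Jamal): min(12, 7) = 7

7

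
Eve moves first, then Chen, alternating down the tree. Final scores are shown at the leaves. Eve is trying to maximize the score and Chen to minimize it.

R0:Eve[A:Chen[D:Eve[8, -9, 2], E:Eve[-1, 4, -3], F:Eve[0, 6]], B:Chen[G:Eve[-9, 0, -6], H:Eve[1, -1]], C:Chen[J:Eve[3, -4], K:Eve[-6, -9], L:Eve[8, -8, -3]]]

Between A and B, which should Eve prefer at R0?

A

D (Eve): max(8, -9, 2) = 8
E (Eve): max(-1, 4, -3) = 4
F (Eve): max(0, 6) = 6
A (Chen): min(8, 4, 6) = 4
G (Eve): max(-9, 0, -6) = 0
H (Eve): max(1, -1) = 1
B (Chen): min(0, 1) = 0
Eve prefers the higher value; A=4, B=0. A is better since 4 > 0.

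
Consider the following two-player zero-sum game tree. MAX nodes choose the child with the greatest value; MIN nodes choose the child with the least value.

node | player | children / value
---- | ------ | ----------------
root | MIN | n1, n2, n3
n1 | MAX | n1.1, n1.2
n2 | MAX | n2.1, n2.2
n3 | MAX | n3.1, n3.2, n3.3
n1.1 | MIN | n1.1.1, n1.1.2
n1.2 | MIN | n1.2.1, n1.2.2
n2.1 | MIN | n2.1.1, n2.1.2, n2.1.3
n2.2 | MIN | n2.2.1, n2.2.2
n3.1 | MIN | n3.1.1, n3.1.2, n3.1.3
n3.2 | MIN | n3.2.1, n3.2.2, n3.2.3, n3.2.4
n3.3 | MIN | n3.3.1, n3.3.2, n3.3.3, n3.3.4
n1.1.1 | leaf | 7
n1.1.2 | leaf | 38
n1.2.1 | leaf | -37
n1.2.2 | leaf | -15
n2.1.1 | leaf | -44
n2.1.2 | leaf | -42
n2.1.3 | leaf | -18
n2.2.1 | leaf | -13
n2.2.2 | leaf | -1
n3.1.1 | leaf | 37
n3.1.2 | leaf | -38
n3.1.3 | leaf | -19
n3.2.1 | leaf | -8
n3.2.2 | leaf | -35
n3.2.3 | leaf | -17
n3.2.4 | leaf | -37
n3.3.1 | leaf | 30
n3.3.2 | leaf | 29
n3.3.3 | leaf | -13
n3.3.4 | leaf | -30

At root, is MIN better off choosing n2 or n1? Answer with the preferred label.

n2

n2.1 (MIN): min(-44, -42, -18) = -44
n2.2 (MIN): min(-13, -1) = -13
n2 (MAX): max(-44, -13) = -13
n1.1 (MIN): min(7, 38) = 7
n1.2 (MIN): min(-37, -15) = -37
n1 (MAX): max(7, -37) = 7
MIN prefers the lower value; n2=-13, n1=7. n2 is better since -13 < 7.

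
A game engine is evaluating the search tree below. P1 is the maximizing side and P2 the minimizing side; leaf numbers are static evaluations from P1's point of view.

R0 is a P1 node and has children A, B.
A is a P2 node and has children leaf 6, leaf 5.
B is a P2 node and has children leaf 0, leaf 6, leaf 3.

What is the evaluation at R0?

5

A (P2): min(6, 5) = 5
B (P2): min(0, 6, 3) = 0
R0 (P1): max(5, 0) = 5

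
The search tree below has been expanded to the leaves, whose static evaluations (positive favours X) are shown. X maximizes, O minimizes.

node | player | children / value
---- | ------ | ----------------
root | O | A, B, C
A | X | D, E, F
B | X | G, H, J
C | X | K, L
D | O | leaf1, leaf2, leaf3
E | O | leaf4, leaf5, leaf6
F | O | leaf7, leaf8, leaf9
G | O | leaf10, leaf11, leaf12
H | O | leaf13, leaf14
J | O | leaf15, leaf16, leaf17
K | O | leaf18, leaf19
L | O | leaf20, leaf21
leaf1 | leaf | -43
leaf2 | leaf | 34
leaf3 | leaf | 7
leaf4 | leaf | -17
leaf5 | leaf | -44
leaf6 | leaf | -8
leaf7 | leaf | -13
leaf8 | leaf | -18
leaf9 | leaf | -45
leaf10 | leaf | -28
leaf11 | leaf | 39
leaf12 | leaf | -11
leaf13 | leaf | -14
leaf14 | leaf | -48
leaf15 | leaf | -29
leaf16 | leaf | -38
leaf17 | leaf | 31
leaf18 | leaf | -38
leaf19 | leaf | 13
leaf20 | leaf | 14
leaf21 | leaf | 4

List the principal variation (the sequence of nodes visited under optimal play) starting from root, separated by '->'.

D (O): min(-43, 34, 7) = -43
E (O): min(-17, -44, -8) = -44
F (O): min(-13, -18, -45) = -45
A (X): max(-43, -44, -45) = -43
G (O): min(-28, 39, -11) = -28
H (O): min(-14, -48) = -48
J (O): min(-29, -38, 31) = -38
B (X): max(-28, -48, -38) = -28
K (O): min(-38, 13) = -38
L (O): min(14, 4) = 4
C (X): max(-38, 4) = 4
root (O): min(-43, -28, 4) = -43
At root, O picks A (lowest: -43).
At A, X picks D (highest: -43).
At D, O picks leaf1 (lowest: -43).
Terminal value -43.

root -> A -> D -> leaf1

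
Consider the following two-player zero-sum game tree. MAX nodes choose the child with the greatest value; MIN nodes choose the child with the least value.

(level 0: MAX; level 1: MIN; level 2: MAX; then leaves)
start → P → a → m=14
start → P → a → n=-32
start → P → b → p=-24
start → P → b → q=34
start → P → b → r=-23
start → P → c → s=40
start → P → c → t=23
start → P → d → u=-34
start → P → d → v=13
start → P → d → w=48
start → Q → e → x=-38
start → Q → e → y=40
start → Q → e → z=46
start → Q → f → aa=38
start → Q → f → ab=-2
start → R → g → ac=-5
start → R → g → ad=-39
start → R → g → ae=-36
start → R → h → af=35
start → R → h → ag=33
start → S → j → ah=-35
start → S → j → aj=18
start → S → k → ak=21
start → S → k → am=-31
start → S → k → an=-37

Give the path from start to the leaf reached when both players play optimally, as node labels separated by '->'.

start -> Q -> f -> aa

a (MAX): max(14, -32) = 14
b (MAX): max(-24, 34, -23) = 34
c (MAX): max(40, 23) = 40
d (MAX): max(-34, 13, 48) = 48
P (MIN): min(14, 34, 40, 48) = 14
e (MAX): max(-38, 40, 46) = 46
f (MAX): max(38, -2) = 38
Q (MIN): min(46, 38) = 38
g (MAX): max(-5, -39, -36) = -5
h (MAX): max(35, 33) = 35
R (MIN): min(-5, 35) = -5
j (MAX): max(-35, 18) = 18
k (MAX): max(21, -31, -37) = 21
S (MIN): min(18, 21) = 18
start (MAX): max(14, 38, -5, 18) = 38
At start, MAX picks Q (highest: 38).
At Q, MIN picks f (lowest: 38).
At f, MAX picks aa (highest: 38).
Terminal value 38.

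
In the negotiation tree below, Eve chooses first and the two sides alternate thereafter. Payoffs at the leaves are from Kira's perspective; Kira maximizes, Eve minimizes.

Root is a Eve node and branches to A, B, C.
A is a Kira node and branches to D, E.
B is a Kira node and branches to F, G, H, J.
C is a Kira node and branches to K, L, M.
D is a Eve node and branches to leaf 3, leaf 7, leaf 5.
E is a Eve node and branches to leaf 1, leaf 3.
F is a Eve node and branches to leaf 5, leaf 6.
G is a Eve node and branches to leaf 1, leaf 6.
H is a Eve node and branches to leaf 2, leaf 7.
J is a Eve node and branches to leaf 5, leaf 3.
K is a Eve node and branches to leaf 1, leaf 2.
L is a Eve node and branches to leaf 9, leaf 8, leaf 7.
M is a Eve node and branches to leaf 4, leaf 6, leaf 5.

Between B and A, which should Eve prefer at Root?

F (Eve): min(5, 6) = 5
G (Eve): min(1, 6) = 1
H (Eve): min(2, 7) = 2
J (Eve): min(5, 3) = 3
B (Kira): max(5, 1, 2, 3) = 5
D (Eve): min(3, 7, 5) = 3
E (Eve): min(1, 3) = 1
A (Kira): max(3, 1) = 3
Eve prefers the lower value; B=5, A=3. A is better since 3 < 5.

A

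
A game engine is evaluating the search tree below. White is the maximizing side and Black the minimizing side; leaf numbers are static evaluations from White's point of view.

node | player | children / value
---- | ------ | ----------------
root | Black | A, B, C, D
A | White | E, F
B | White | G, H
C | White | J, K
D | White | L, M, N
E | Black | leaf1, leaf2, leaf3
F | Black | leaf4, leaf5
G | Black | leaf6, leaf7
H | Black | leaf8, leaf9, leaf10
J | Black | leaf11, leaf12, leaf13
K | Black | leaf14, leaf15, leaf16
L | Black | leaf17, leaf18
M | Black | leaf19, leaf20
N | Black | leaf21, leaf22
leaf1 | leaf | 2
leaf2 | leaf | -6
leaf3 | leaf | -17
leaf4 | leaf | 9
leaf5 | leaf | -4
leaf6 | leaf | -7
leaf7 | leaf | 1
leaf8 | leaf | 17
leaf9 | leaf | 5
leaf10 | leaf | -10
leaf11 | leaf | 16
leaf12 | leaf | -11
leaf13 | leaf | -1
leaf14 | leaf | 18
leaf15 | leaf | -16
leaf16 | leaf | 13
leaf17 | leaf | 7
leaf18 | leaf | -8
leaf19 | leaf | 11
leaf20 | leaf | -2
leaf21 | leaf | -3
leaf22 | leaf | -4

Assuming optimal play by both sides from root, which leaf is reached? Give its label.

E (Black): min(2, -6, -17) = -17
F (Black): min(9, -4) = -4
A (White): max(-17, -4) = -4
G (Black): min(-7, 1) = -7
H (Black): min(17, 5, -10) = -10
B (White): max(-7, -10) = -7
J (Black): min(16, -11, -1) = -11
K (Black): min(18, -16, 13) = -16
C (White): max(-11, -16) = -11
L (Black): min(7, -8) = -8
M (Black): min(11, -2) = -2
N (Black): min(-3, -4) = -4
D (White): max(-8, -2, -4) = -2
root (Black): min(-4, -7, -11, -2) = -11
At root, Black picks C (lowest: -11).
At C, White picks J (highest: -11).
At J, Black picks leaf12 (lowest: -11).
Terminal value -11.

leaf12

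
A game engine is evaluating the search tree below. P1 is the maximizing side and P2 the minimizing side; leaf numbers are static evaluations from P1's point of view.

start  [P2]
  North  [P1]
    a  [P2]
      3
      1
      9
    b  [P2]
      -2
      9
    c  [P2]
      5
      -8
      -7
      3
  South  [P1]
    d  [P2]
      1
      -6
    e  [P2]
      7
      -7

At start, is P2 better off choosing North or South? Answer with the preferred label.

South

a (P2): min(3, 1, 9) = 1
b (P2): min(-2, 9) = -2
c (P2): min(5, -8, -7, 3) = -8
North (P1): max(1, -2, -8) = 1
d (P2): min(1, -6) = -6
e (P2): min(7, -7) = -7
South (P1): max(-6, -7) = -6
P2 prefers the lower value; North=1, South=-6. South is better since -6 < 1.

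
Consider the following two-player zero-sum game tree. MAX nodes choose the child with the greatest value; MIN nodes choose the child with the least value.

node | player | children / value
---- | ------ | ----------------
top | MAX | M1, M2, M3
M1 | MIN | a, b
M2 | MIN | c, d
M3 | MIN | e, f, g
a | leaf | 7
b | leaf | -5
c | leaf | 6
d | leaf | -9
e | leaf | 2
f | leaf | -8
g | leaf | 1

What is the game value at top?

-5

M1 (MIN): min(7, -5) = -5
M2 (MIN): min(6, -9) = -9
M3 (MIN): min(2, -8, 1) = -8
top (MAX): max(-5, -9, -8) = -5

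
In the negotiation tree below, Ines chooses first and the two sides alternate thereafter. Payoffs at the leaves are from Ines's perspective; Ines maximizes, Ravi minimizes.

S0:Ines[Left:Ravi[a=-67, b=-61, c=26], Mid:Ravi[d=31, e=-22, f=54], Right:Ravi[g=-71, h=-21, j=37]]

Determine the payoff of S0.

-22

Left (Ravi): min(-67, -61, 26) = -67
Mid (Ravi): min(31, -22, 54) = -22
Right (Ravi): min(-71, -21, 37) = -71
S0 (Ines): max(-67, -22, -71) = -22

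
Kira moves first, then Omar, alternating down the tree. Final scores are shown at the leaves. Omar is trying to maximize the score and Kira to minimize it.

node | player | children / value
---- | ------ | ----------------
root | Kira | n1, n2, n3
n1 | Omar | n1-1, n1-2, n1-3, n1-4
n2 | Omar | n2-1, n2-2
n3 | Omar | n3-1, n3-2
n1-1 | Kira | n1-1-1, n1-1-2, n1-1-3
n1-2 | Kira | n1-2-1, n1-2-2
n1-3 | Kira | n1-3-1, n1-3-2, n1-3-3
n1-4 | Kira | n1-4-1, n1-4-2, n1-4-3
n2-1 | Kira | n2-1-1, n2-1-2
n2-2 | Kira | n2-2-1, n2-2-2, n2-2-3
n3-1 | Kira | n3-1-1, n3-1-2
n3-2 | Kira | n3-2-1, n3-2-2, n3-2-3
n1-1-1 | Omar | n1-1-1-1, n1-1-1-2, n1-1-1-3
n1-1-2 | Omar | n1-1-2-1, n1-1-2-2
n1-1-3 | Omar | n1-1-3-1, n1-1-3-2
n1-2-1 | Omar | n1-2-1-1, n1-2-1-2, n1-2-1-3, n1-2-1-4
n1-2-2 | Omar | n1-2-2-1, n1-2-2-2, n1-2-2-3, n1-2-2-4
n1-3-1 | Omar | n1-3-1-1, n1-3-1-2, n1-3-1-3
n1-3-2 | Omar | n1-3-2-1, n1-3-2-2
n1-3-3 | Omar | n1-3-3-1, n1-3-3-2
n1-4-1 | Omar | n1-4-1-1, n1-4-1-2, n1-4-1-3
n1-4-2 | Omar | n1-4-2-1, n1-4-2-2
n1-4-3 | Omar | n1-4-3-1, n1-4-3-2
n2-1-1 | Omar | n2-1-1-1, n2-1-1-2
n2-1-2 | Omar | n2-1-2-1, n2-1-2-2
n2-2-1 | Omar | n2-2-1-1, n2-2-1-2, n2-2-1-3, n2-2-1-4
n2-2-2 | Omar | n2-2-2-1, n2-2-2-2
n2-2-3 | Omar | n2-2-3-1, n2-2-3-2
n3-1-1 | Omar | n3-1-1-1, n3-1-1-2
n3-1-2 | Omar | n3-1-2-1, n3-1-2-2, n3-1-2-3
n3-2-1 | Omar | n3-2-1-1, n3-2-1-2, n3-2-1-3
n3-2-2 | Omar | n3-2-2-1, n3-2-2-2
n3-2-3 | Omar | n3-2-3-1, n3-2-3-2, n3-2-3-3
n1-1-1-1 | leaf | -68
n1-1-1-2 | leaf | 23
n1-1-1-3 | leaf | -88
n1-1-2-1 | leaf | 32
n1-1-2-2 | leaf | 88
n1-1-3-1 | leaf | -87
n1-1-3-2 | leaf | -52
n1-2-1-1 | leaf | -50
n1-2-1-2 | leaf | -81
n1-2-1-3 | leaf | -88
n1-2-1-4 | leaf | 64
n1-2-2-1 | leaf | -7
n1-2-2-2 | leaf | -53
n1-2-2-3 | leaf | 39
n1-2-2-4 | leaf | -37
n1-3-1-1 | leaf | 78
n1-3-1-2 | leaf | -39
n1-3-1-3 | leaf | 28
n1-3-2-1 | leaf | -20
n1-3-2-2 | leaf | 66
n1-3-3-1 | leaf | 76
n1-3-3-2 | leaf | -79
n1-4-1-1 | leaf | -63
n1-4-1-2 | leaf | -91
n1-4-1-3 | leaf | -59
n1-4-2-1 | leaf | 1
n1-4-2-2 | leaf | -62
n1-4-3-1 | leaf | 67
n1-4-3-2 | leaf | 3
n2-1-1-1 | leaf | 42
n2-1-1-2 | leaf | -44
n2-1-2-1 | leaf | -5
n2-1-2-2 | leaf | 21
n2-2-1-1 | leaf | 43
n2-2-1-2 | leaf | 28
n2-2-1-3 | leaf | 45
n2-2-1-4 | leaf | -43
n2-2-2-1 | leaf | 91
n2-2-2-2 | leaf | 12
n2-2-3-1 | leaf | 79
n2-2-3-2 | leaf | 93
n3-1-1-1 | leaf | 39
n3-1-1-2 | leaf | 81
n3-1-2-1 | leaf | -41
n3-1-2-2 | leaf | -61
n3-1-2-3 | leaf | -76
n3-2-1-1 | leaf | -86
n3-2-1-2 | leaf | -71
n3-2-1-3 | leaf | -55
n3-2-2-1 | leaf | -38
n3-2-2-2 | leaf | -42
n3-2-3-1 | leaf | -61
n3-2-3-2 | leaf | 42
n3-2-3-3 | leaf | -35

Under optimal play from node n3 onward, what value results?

n3-1-1 (Omar): max(39, 81) = 81
n3-1-2 (Omar): max(-41, -61, -76) = -41
n3-1 (Kira): min(81, -41) = -41
n3-2-1 (Omar): max(-86, -71, -55) = -55
n3-2-2 (Omar): max(-38, -42) = -38
n3-2-3 (Omar): max(-61, 42, -35) = 42
n3-2 (Kira): min(-55, -38, 42) = -55
n3 (Omar): max(-41, -55) = -41

-41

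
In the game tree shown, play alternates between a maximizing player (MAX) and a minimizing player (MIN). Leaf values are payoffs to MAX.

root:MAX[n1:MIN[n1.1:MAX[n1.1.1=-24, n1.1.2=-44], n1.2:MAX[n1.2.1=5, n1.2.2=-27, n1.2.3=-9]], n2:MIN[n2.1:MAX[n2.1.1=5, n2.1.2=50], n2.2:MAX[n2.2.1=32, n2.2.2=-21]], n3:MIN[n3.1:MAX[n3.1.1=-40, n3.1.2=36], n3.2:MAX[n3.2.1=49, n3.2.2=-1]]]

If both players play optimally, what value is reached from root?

n1.1 (MAX): max(-24, -44) = -24
n1.2 (MAX): max(5, -27, -9) = 5
n1 (MIN): min(-24, 5) = -24
n2.1 (MAX): max(5, 50) = 50
n2.2 (MAX): max(32, -21) = 32
n2 (MIN): min(50, 32) = 32
n3.1 (MAX): max(-40, 36) = 36
n3.2 (MAX): max(49, -1) = 49
n3 (MIN): min(36, 49) = 36
root (MAX): max(-24, 32, 36) = 36

36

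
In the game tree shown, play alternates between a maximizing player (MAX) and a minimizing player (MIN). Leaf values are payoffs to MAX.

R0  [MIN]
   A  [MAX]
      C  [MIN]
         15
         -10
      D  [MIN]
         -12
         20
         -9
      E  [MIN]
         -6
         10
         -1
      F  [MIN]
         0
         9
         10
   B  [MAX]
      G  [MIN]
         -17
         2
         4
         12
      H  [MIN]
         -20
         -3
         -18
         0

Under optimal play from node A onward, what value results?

0

C (MIN): min(15, -10) = -10
D (MIN): min(-12, 20, -9) = -12
E (MIN): min(-6, 10, -1) = -6
F (MIN): min(0, 9, 10) = 0
A (MAX): max(-10, -12, -6, 0) = 0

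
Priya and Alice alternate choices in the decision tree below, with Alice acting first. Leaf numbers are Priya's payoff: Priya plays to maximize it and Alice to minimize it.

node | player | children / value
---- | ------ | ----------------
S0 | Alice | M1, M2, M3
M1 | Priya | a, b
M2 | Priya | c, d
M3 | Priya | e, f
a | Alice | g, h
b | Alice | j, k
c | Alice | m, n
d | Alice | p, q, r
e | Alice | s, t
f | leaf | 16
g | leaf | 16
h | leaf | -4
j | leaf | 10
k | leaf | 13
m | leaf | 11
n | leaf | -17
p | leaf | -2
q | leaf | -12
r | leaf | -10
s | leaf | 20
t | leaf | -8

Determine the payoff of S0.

-12

a (Alice): min(16, -4) = -4
b (Alice): min(10, 13) = 10
M1 (Priya): max(-4, 10) = 10
c (Alice): min(11, -17) = -17
d (Alice): min(-2, -12, -10) = -12
M2 (Priya): max(-17, -12) = -12
e (Alice): min(20, -8) = -8
M3 (Priya): max(-8, 16) = 16
S0 (Alice): min(10, -12, 16) = -12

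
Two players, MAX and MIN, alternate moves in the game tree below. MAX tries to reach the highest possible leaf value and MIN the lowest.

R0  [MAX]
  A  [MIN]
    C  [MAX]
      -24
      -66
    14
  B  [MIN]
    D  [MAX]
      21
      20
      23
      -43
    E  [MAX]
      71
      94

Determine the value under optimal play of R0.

23

C (MAX): max(-24, -66) = -24
A (MIN): min(-24, 14) = -24
D (MAX): max(21, 20, 23, -43) = 23
E (MAX): max(71, 94) = 94
B (MIN): min(23, 94) = 23
R0 (MAX): max(-24, 23) = 23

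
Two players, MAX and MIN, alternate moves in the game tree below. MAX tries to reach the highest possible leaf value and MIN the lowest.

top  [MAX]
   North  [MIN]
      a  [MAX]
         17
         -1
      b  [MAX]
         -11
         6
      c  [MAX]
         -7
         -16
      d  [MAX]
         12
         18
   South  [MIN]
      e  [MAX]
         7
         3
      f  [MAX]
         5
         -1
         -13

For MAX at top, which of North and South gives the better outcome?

a (MAX): max(17, -1) = 17
b (MAX): max(-11, 6) = 6
c (MAX): max(-7, -16) = -7
d (MAX): max(12, 18) = 18
North (MIN): min(17, 6, -7, 18) = -7
e (MAX): max(7, 3) = 7
f (MAX): max(5, -1, -13) = 5
South (MIN): min(7, 5) = 5
MAX prefers the higher value; North=-7, South=5. South is better since 5 > -7.

South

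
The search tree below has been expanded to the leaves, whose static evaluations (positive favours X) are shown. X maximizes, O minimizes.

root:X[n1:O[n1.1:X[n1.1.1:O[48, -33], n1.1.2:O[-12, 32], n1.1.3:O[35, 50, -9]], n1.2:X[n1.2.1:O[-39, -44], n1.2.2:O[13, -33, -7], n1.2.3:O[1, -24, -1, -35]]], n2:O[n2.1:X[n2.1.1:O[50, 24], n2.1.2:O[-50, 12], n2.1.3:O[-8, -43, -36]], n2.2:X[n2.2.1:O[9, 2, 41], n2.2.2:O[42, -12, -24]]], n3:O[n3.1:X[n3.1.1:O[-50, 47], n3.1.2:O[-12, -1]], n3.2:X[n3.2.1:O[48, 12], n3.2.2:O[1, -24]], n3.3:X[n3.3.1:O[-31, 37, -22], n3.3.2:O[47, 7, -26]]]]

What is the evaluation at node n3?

-26

n3.1.1 (O): min(-50, 47) = -50
n3.1.2 (O): min(-12, -1) = -12
n3.1 (X): max(-50, -12) = -12
n3.2.1 (O): min(48, 12) = 12
n3.2.2 (O): min(1, -24) = -24
n3.2 (X): max(12, -24) = 12
n3.3.1 (O): min(-31, 37, -22) = -31
n3.3.2 (O): min(47, 7, -26) = -26
n3.3 (X): max(-31, -26) = -26
n3 (O): min(-12, 12, -26) = -26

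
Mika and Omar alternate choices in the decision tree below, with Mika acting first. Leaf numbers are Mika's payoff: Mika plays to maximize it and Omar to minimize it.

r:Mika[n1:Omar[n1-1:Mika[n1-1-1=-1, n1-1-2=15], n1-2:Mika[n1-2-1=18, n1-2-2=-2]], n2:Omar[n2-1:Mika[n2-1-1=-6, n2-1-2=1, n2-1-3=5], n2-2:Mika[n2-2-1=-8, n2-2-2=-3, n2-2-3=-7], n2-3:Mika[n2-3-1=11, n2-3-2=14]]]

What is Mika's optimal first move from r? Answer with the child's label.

n1

n1-1 (Mika): max(-1, 15) = 15
n1-2 (Mika): max(18, -2) = 18
n1 (Omar): min(15, 18) = 15
n2-1 (Mika): max(-6, 1, 5) = 5
n2-2 (Mika): max(-8, -3, -7) = -3
n2-3 (Mika): max(11, 14) = 14
n2 (Omar): min(5, -3, 14) = -3
r (Mika): max(15, -3) = 15
Mika at r wants the highest of {n1=15, n2=-3}, so chooses n1.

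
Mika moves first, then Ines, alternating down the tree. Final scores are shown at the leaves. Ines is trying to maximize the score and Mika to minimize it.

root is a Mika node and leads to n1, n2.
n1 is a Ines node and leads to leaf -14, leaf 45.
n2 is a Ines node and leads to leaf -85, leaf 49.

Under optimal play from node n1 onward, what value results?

45

n1 (Ines): max(-14, 45) = 45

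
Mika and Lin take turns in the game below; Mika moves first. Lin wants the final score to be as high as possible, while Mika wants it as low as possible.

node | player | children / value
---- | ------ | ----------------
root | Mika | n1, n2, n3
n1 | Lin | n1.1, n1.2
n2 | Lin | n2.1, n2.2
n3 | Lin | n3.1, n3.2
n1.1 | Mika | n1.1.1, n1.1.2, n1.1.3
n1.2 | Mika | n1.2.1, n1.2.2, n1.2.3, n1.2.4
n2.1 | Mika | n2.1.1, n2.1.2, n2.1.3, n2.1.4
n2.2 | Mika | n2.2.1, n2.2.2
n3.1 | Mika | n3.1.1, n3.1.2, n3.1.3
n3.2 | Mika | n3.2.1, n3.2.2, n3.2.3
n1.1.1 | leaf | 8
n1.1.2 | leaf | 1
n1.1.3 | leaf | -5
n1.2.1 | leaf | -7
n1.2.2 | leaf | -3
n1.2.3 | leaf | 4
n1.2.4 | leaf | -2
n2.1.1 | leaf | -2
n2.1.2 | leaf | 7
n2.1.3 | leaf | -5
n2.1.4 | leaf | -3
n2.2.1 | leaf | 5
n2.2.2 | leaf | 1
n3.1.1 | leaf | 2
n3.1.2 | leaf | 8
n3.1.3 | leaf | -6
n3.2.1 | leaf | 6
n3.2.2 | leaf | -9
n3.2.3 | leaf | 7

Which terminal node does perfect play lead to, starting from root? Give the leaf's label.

n1.1 (Mika): min(8, 1, -5) = -5
n1.2 (Mika): min(-7, -3, 4, -2) = -7
n1 (Lin): max(-5, -7) = -5
n2.1 (Mika): min(-2, 7, -5, -3) = -5
n2.2 (Mika): min(5, 1) = 1
n2 (Lin): max(-5, 1) = 1
n3.1 (Mika): min(2, 8, -6) = -6
n3.2 (Mika): min(6, -9, 7) = -9
n3 (Lin): max(-6, -9) = -6
root (Mika): min(-5, 1, -6) = -6
At root, Mika picks n3 (lowest: -6).
At n3, Lin picks n3.1 (highest: -6).
At n3.1, Mika picks n3.1.3 (lowest: -6).
Terminal value -6.

n3.1.3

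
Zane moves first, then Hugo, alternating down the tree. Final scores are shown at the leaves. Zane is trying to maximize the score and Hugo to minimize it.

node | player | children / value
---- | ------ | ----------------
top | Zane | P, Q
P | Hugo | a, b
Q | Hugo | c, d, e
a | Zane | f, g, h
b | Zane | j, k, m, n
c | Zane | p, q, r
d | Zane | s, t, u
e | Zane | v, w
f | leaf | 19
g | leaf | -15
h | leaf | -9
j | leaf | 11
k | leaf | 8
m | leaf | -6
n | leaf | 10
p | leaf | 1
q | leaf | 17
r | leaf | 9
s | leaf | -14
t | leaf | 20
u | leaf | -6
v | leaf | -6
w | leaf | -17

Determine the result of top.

11

a (Zane): max(19, -15, -9) = 19
b (Zane): max(11, 8, -6, 10) = 11
P (Hugo): min(19, 11) = 11
c (Zane): max(1, 17, 9) = 17
d (Zane): max(-14, 20, -6) = 20
e (Zane): max(-6, -17) = -6
Q (Hugo): min(17, 20, -6) = -6
top (Zane): max(11, -6) = 11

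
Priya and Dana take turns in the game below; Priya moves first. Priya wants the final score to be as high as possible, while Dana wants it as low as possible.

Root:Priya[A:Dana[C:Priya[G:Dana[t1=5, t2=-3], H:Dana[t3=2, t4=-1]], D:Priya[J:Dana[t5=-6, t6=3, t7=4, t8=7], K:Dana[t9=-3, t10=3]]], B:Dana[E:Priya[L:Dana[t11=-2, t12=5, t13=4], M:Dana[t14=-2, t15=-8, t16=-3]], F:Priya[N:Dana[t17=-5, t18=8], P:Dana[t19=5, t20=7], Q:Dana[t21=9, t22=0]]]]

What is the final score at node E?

L (Dana): min(-2, 5, 4) = -2
M (Dana): min(-2, -8, -3) = -8
E (Priya): max(-2, -8) = -2

-2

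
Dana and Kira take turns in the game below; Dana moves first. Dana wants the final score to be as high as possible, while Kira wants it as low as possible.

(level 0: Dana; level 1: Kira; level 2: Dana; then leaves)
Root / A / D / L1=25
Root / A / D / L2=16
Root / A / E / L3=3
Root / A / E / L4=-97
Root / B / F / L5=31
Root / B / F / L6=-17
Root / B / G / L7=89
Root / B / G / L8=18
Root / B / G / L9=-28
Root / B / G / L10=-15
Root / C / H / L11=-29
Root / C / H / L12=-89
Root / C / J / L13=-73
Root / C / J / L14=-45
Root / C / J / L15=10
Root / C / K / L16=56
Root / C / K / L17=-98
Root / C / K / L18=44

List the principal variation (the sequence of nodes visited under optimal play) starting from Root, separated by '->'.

D (Dana): max(25, 16) = 25
E (Dana): max(3, -97) = 3
A (Kira): min(25, 3) = 3
F (Dana): max(31, -17) = 31
G (Dana): max(89, 18, -28, -15) = 89
B (Kira): min(31, 89) = 31
H (Dana): max(-29, -89) = -29
J (Dana): max(-73, -45, 10) = 10
K (Dana): max(56, -98, 44) = 56
C (Kira): min(-29, 10, 56) = -29
Root (Dana): max(3, 31, -29) = 31
At Root, Dana picks B (highest: 31).
At B, Kira picks F (lowest: 31).
At F, Dana picks L5 (highest: 31).
Terminal value 31.

Root -> B -> F -> L5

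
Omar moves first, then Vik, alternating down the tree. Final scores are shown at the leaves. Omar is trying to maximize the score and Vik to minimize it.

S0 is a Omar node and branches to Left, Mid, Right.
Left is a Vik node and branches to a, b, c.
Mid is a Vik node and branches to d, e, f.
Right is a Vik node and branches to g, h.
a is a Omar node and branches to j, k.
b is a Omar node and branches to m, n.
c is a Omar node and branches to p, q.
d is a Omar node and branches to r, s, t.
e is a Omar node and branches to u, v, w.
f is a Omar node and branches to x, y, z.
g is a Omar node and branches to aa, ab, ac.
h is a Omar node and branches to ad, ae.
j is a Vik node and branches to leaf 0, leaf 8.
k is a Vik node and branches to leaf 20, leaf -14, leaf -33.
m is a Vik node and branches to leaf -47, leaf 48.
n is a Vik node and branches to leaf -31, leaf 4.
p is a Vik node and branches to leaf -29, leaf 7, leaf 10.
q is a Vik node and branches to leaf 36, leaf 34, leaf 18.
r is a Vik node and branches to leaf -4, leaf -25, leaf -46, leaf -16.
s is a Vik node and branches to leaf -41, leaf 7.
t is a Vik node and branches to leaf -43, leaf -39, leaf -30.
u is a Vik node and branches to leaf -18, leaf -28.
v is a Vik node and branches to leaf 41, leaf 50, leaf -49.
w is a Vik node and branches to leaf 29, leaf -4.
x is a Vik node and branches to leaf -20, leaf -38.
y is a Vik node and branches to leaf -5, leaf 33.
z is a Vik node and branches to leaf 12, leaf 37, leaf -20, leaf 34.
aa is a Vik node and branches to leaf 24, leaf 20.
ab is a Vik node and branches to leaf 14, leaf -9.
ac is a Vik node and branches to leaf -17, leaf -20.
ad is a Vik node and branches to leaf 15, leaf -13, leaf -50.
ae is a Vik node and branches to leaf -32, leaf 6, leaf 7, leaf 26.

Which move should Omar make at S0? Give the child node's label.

Left

j (Vik): min(0, 8) = 0
k (Vik): min(20, -14, -33) = -33
a (Omar): max(0, -33) = 0
m (Vik): min(-47, 48) = -47
n (Vik): min(-31, 4) = -31
b (Omar): max(-47, -31) = -31
p (Vik): min(-29, 7, 10) = -29
q (Vik): min(36, 34, 18) = 18
c (Omar): max(-29, 18) = 18
Left (Vik): min(0, -31, 18) = -31
r (Vik): min(-4, -25, -46, -16) = -46
s (Vik): min(-41, 7) = -41
t (Vik): min(-43, -39, -30) = -43
d (Omar): max(-46, -41, -43) = -41
u (Vik): min(-18, -28) = -28
v (Vik): min(41, 50, -49) = -49
w (Vik): min(29, -4) = -4
e (Omar): max(-28, -49, -4) = -4
x (Vik): min(-20, -38) = -38
y (Vik): min(-5, 33) = -5
z (Vik): min(12, 37, -20, 34) = -20
f (Omar): max(-38, -5, -20) = -5
Mid (Vik): min(-41, -4, -5) = -41
aa (Vik): min(24, 20) = 20
ab (Vik): min(14, -9) = -9
ac (Vik): min(-17, -20) = -20
g (Omar): max(20, -9, -20) = 20
ad (Vik): min(15, -13, -50) = -50
ae (Vik): min(-32, 6, 7, 26) = -32
h (Omar): max(-50, -32) = -32
Right (Vik): min(20, -32) = -32
S0 (Omar): max(-31, -41, -32) = -31
Omar at S0 wants the highest of {Left=-31, Mid=-41, Right=-32}, so chooses Left.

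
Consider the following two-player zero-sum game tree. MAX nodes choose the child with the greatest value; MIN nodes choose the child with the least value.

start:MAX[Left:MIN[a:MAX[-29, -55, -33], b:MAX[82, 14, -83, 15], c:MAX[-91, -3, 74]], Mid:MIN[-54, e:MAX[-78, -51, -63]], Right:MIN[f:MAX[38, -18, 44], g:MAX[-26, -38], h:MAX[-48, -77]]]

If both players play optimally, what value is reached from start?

a (MAX): max(-29, -55, -33) = -29
b (MAX): max(82, 14, -83, 15) = 82
c (MAX): max(-91, -3, 74) = 74
Left (MIN): min(-29, 82, 74) = -29
e (MAX): max(-78, -51, -63) = -51
Mid (MIN): min(-54, -51) = -54
f (MAX): max(38, -18, 44) = 44
g (MAX): max(-26, -38) = -26
h (MAX): max(-48, -77) = -48
Right (MIN): min(44, -26, -48) = -48
start (MAX): max(-29, -54, -48) = -29

-29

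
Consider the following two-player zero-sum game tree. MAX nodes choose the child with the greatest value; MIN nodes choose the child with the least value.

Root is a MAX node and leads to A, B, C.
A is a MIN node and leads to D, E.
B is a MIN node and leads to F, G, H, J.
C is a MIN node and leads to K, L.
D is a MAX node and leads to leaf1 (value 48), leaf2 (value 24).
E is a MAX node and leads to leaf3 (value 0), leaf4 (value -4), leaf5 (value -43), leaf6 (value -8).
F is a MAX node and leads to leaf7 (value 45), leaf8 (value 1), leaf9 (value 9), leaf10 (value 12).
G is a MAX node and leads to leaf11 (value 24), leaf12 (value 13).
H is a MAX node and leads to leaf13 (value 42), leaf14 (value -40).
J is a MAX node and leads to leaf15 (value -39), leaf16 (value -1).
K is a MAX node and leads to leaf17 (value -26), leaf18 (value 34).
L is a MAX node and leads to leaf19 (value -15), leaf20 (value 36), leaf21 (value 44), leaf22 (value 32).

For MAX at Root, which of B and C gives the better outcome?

F (MAX): max(45, 1, 9, 12) = 45
G (MAX): max(24, 13) = 24
H (MAX): max(42, -40) = 42
J (MAX): max(-39, -1) = -1
B (MIN): min(45, 24, 42, -1) = -1
K (MAX): max(-26, 34) = 34
L (MAX): max(-15, 36, 44, 32) = 44
C (MIN): min(34, 44) = 34
MAX prefers the higher value; B=-1, C=34. C is better since 34 > -1.

C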